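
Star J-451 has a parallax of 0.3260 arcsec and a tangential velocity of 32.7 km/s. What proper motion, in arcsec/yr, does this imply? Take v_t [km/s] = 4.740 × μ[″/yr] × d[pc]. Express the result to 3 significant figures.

2.25 arcsec/yr

d = 1/p = 1/0.3260″ = 3.0675 pc.
μ = v_t / (4.74 d) = 32.7 / (4.74 × 3.0675) = 32.7 / 14.54 = 2.249 ″/yr.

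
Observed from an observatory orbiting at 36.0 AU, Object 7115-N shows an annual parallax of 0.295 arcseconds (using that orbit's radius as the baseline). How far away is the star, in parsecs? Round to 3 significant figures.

122 pc

With baseline B (in AU) and parallax p (in arcsec), d = B/p parsecs.
d = 36.0 / 0.295 = 122.03 pc.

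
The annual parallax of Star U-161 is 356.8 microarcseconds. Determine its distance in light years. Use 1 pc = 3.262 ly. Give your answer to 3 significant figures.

9140 light years

p = 356.8 microarcseconds = 0.0003568 arcsec.
d = 1/p = 1/0.0003568 = 2802.7 pc.
In light-years: 2802.7 × 3.262 = 9142.4 ly.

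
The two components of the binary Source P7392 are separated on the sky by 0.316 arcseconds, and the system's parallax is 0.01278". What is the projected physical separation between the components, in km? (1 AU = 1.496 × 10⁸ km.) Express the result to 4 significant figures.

3.699 × 10^9 km

d = 1/p = 1/0.01278″ = 78.247 pc.
At distance d (pc), an angle of θ arcsec spans θ·d AU: s = 0.316 × 78.247 = 24.726 AU.
= 24.726 × 1.496 × 10⁸ km = 3.6990 × 10^9 km.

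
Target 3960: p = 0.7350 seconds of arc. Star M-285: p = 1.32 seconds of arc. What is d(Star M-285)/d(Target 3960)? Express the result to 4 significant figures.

Since d = 1/p, d_B/d_A = p_A/p_B.
= 0.7350 / 1.32 = 0.55682.

0.5568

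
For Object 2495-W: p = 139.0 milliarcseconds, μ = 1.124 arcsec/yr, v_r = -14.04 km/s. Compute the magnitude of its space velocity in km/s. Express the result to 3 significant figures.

40.8 km/s

d = 1/p = 1/0.1390″ = 7.1942 pc.
v_t = 4.740 μ d = 4.740 × 1.124 × 7.1942 = 38.329 km/s.
v = √(v_r² + v_t²) = √((-14.04)² + 38.329²) = √1666.23 = 40.819 km/s.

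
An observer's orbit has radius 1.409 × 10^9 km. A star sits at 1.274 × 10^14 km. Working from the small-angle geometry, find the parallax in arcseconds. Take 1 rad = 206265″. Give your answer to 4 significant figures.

θ ≈ B/d = (1.409 × 10^9) / (1.274 × 10^14) = 1.1060 × 10^-5 rad.
In arcseconds: 1.1060 × 10^-5 × 206265 = 2.2813″.

2.281 arcsec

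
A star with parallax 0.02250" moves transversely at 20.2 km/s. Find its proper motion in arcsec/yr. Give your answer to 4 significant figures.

d = 1/p = 1/0.02250″ = 44.444 pc.
μ = v_t / (4.74 d) = 20.2 / (4.74 × 44.444) = 20.2 / 210.66 = 0.095889 ″/yr.

0.09589 arcsec/yr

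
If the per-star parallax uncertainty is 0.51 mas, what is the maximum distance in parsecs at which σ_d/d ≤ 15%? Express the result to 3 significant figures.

σ_d/d = σ_p/p, so the condition is σ_p/p ≤ 0.15, i.e. p ≥ σ_p/0.15.
p_min = 0.51/0.15 = 3.4 mas = 0.0034 arcsec.
d_max = 1/p_min = 1/0.0034 = 294.12 pc.

294 pc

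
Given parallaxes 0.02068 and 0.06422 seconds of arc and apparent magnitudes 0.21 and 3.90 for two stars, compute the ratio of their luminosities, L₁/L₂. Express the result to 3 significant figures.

d₁ = 1/p₁ = 1/0.02068″ = 48.356 pc; d₂ = 1/p₂ = 1/0.06422″ = 15.571 pc.
M₁ = m₁ − 5 log₁₀ d₁ + 5 = 0.21 − 8.4223 + 5 = -3.2123.
M₂ = 3.90 − 5.9616 + 5 = 2.9384.
L₁/L₂ = 10^(0.4(M₂ − M₁)) = 10^(0.4 × 6.1507) = 10^2.46028 = 288.59.

L₁/L₂ = 289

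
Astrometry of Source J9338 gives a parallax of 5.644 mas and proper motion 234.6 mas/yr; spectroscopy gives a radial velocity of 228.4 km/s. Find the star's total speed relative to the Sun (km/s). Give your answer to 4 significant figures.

d = 1/p = 1/0.005644″ = 177.18 pc.
μ = 234.6 mas/yr = 0.2346 ″/yr.
v_t = 4.740 μ d = 4.740 × 0.2346 × 177.18 = 197.02 km/s.
v = √(v_r² + v_t²) = √(228.4² + 197.02²) = √90983.4 = 301.63 km/s.

301.6 km/s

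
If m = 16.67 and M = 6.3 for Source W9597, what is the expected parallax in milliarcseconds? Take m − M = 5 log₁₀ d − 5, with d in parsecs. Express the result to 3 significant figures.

m − M = 16.67 − 6.3 = 10.37.
d = 10^((m−M)/5 + 1) = 10^3.074 = 1185.8 pc.
p = 1/d = 1/1185.8 = 0.00084331 arcsec = 0.84331 mas.

0.843 mas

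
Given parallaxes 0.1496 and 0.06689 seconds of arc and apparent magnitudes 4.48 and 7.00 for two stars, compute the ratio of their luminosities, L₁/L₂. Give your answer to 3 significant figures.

L₁/L₂ = 2.04

d₁ = 1/p₁ = 1/0.1496″ = 6.6845 pc; d₂ = 1/p₂ = 1/0.06689″ = 14.95 pc.
M₁ = m₁ − 5 log₁₀ d₁ + 5 = 4.48 − 4.1253 + 5 = 5.3547.
M₂ = 7.00 − 5.8732 + 5 = 6.1268.
L₁/L₂ = 10^(0.4(M₂ − M₁)) = 10^(0.4 × 0.7721) = 10^0.30884 = 2.0363.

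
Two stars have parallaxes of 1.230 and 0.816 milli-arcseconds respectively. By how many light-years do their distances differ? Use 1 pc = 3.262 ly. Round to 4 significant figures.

1346 ly

d_A = 1/0.001230″ = 813.01 pc; d_B = 1/0.0008160″ = 1225.5 pc.
|d_B − d_A| = |1225.5 − 813.01| = 412.49 pc = 412.49 × 3.262 ly = 1345.5 ly.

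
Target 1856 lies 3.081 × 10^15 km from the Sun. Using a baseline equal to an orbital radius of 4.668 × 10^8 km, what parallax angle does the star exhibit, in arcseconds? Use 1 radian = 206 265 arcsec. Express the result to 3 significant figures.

θ ≈ B/d = (4.668 × 10^8) / (3.081 × 10^15) = 1.5151 × 10^-7 rad.
In arcseconds: 1.5151 × 10^-7 × 206265 = 0.031251″.

0.0313 arcsec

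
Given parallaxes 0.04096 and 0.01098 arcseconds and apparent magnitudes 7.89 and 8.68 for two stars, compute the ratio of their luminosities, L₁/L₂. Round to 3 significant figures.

d₁ = 1/p₁ = 1/0.04096″ = 24.414 pc; d₂ = 1/p₂ = 1/0.01098″ = 91.075 pc.
M₁ = m₁ − 5 log₁₀ d₁ + 5 = 7.89 − 6.9382 + 5 = 5.9518.
M₂ = 8.68 − 9.7970 + 5 = 3.8830.
L₁/L₂ = 10^(0.4(M₂ − M₁)) = 10^(0.4 × (-2.0688)) = 10^(-0.82752) = 0.14876.

L₁/L₂ = 0.149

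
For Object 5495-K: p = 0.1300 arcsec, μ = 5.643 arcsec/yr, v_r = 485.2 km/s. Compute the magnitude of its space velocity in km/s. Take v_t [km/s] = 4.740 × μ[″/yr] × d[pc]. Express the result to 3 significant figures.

d = 1/p = 1/0.1300″ = 7.6923 pc.
v_t = 4.740 μ d = 4.740 × 5.643 × 7.6923 = 205.75 km/s.
v = √(v_r² + v_t²) = √(485.2² + 205.75²) = √277752 = 527.02 km/s.

527 km/s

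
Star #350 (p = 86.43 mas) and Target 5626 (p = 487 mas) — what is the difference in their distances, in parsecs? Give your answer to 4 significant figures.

9.517 pc

d_A = 1/0.08643″ = 11.57 pc; d_B = 1/0.4870″ = 2.0534 pc.
|d_B − d_A| = |2.0534 − 11.57| = 9.5166 pc.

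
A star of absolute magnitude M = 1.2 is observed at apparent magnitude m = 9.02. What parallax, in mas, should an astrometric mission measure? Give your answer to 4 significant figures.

m − M = 9.02 − 1.2 = 7.82.
d = 10^((m−M)/5 + 1) = 10^2.564 = 366.44 pc.
p = 1/d = 1/366.44 = 0.002729 arcsec = 2.729 mas.

2.729 mas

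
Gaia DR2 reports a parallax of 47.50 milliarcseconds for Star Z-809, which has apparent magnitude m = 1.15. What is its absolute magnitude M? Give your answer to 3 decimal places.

M = -0.467

d = 1/p = 1/0.04750″ = 21.053 pc.
m − M = 5 log₁₀(21.053) − 5 = 6.6166 − 5 = 1.6166.
M = m − (m − M) = 1.15 − 1.6166 = -0.467.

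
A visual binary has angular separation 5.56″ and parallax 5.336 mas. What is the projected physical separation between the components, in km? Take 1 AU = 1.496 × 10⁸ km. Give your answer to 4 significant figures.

1.559 × 10^11 km

d = 1/p = 1/0.005336″ = 187.41 pc.
At distance d (pc), an angle of θ arcsec spans θ·d AU: s = 5.56 × 187.41 = 1042 AU.
= 1042 × 1.496 × 10⁸ km = 1.5588 × 10^11 km.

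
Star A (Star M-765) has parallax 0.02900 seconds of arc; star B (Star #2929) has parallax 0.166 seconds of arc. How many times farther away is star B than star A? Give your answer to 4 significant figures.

Since d = 1/p, d_B/d_A = p_A/p_B.
= 0.02900 / 0.166 = 0.1747.

0.1747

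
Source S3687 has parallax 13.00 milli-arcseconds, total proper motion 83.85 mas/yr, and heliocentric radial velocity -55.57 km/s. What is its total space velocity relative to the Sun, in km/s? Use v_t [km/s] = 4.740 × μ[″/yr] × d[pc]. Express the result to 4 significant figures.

63.43 km/s

d = 1/p = 1/0.01300″ = 76.923 pc.
μ = 83.85 mas/yr = 0.08385 ″/yr.
v_t = 4.740 μ d = 4.740 × 0.08385 × 76.923 = 30.573 km/s.
v = √(v_r² + v_t²) = √((-55.57)² + 30.573²) = √4022.73 = 63.425 km/s.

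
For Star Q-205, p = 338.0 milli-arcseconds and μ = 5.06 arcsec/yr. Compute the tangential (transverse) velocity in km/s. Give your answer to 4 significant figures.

d = 1/p = 1/0.3380″ = 2.9586 pc.
v_t = 4.74 × μ × d = 4.74 × 5.06 × 2.9586 = 70.96 km/s.

70.96 km/s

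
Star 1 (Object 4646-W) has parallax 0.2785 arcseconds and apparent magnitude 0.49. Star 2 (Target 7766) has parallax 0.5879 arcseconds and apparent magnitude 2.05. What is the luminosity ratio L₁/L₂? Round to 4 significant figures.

d₁ = 1/p₁ = 1/0.2785″ = 3.5907 pc; d₂ = 1/p₂ = 1/0.5879″ = 1.701 pc.
M₁ = m₁ − 5 log₁₀ d₁ + 5 = 0.49 − 2.7759 + 5 = 2.7141.
M₂ = 2.05 − 1.1535 + 5 = 5.8965.
L₁/L₂ = 10^(0.4(M₂ − M₁)) = 10^(0.4 × 3.1824) = 10^1.27296 = 18.748.

L₁/L₂ = 18.75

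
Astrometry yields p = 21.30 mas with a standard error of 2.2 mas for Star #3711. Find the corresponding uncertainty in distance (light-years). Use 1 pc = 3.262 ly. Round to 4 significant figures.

15.82 ly

d = 1/p, so σ_d = σ_p / p².
σ_d = 0.00220 / (0.02130)² = 0.00220 / 0.00045369 = 4.8491 pc = 4.8491 × 3.262 ly = 15.818 ly.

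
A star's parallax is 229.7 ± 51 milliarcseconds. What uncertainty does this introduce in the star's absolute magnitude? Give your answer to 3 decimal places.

σ_M = 0.482 mag

M = m − 5 log₁₀ d + 5 = m + 5 log₁₀ p + 5, so ∂M/∂p = 5/(p ln 10).
σ_M = (5/ln 10) · (σ_p/p) = 2.1715 × 51/229.7 = 2.1715 × 0.22203 = 0.48214.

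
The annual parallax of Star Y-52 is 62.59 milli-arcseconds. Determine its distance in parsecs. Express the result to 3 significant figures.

p = 62.59 milli-arcseconds = 0.06259 arcsec.
d = 1/p = 1/0.06259 = 15.977 pc.

16.0 pc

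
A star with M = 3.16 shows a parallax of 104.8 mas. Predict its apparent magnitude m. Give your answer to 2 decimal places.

d = 1/p = 1/0.1048″ = 9.542 pc.
m − M = 5 log₁₀ d − 5 = 5 log₁₀(9.542) − 5 = 4.8982 − 5 = -0.1018.
m = M + (m − M) = 3.16 + (-0.1018) = 3.06.

m = 3.06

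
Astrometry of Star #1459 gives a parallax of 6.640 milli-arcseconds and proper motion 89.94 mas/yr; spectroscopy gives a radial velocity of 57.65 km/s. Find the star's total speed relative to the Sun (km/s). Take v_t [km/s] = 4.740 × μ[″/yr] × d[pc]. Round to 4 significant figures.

86.29 km/s

d = 1/p = 1/0.006640″ = 150.6 pc.
μ = 89.94 mas/yr = 0.08994 ″/yr.
v_t = 4.740 μ d = 4.740 × 0.08994 × 150.6 = 64.203 km/s.
v = √(v_r² + v_t²) = √(57.65² + 64.203²) = √7445.55 = 86.288 km/s.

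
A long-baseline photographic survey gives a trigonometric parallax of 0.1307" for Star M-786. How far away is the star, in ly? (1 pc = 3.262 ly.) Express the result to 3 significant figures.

25.0 ly

d = 1/p = 1/0.1307 = 7.6511 pc.
In light-years: 7.6511 × 3.262 = 24.958 ly.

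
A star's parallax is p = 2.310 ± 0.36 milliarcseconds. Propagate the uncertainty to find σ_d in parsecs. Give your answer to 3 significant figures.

d = 1/p, so σ_d = σ_p / p².
σ_d = 0.000360 / (0.002310)² = 0.000360 / 0.0000053361 = 67.465 pc.

67.5 pc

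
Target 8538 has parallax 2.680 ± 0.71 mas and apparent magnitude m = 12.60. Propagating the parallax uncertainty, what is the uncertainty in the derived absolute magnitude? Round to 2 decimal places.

M = m − 5 log₁₀ d + 5 = m + 5 log₁₀ p + 5, so ∂M/∂p = 5/(p ln 10).
σ_M = (5/ln 10) · (σ_p/p) = 2.1715 × 0.71/2.680 = 2.1715 × 0.26493 = 0.5753.

σ_M = 0.58 mag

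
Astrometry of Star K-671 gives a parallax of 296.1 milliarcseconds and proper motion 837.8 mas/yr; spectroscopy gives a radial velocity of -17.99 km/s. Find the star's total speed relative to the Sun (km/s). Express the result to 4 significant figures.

d = 1/p = 1/0.2961″ = 3.3772 pc.
μ = 837.8 mas/yr = 0.8378 ″/yr.
v_t = 4.740 μ d = 4.740 × 0.8378 × 3.3772 = 13.411 km/s.
v = √(v_r² + v_t²) = √((-17.99)² + 13.411²) = √503.495 = 22.439 km/s.

22.44 km/s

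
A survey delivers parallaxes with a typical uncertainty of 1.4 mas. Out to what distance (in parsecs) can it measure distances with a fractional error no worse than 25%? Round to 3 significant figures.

179 pc

σ_d/d = σ_p/p, so the condition is σ_p/p ≤ 0.25, i.e. p ≥ σ_p/0.25.
p_min = 1.4/0.25 = 5.6 mas = 0.0056 arcsec.
d_max = 1/p_min = 1/0.0056 = 178.57 pc.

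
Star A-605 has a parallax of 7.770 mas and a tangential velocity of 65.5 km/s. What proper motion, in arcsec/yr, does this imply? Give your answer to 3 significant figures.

d = 1/p = 1/0.007770″ = 128.7 pc.
μ = v_t / (4.74 d) = 65.5 / (4.74 × 128.7) = 65.5 / 610.04 = 0.10737 ″/yr.

0.107 arcsec/yr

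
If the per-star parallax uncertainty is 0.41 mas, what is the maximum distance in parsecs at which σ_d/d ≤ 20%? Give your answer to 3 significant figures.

488 pc

σ_d/d = σ_p/p, so the condition is σ_p/p ≤ 0.20, i.e. p ≥ σ_p/0.20.
p_min = 0.41/0.20 = 2.05 mas = 0.00205 arcsec.
d_max = 1/p_min = 1/0.00205 = 487.8 pc.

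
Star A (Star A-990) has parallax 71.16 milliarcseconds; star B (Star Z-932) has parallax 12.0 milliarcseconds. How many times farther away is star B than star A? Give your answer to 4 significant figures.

5.930

Since d = 1/p, d_B/d_A = p_A/p_B.
= 71.16 / 12.0 = 5.93.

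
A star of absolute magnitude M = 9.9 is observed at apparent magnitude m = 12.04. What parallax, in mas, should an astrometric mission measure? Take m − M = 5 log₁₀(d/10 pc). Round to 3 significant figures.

m − M = 12.04 − 9.9 = 2.14.
d = 10^((m−M)/5 + 1) = 10^1.428 = 26.792 pc.
p = 1/d = 1/26.792 = 0.037325 arcsec = 37.325 mas.

37.3 mas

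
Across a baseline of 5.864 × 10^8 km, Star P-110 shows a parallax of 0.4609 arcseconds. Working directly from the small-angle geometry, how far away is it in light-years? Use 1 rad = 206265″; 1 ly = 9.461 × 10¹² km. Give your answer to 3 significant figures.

27.7 ly

θ = 0.4609″ = 0.4609/206265 = 2.2345 × 10^-6 rad.
d = B/θ = (5.864 × 10^8) / (2.2345 × 10^-6) = 2.6243 × 10^14 km = (2.6243 × 10^14) / (9.461 × 10^12) ly = 27.738 ly.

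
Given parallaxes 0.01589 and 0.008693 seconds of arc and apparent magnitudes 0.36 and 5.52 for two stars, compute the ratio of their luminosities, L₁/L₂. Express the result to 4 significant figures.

d₁ = 1/p₁ = 1/0.01589″ = 62.933 pc; d₂ = 1/p₂ = 1/0.008693″ = 115.04 pc.
M₁ = m₁ − 5 log₁₀ d₁ + 5 = 0.36 − 8.9944 + 5 = -3.6344.
M₂ = 5.52 − 10.3042 + 5 = 0.2158.
L₁/L₂ = 10^(0.4(M₂ − M₁)) = 10^(0.4 × 3.8502) = 10^1.54008 = 34.68.

L₁/L₂ = 34.68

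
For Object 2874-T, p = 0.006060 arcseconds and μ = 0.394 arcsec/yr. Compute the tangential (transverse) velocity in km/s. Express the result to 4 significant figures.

308.2 km/s

d = 1/p = 1/0.006060″ = 165.02 pc.
v_t = 4.74 × μ × d = 4.74 × 0.394 × 165.02 = 308.18 km/s.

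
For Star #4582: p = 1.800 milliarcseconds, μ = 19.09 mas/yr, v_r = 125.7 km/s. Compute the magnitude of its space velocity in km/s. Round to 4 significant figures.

d = 1/p = 1/0.001800″ = 555.56 pc.
μ = 19.09 mas/yr = 0.01909 ″/yr.
v_t = 4.740 μ d = 4.740 × 0.01909 × 555.56 = 50.271 km/s.
v = √(v_r² + v_t²) = √(125.7² + 50.271²) = √18327.7 = 135.38 km/s.

135.4 km/s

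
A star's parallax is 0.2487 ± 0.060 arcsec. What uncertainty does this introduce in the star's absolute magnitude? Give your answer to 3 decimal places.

M = m − 5 log₁₀ d + 5 = m + 5 log₁₀ p + 5, so ∂M/∂p = 5/(p ln 10).
σ_M = (5/ln 10) · (σ_p/p) = 2.1715 × 0.060/0.2487 = 2.1715 × 0.24125 = 0.52387.

σ_M = 0.524 mag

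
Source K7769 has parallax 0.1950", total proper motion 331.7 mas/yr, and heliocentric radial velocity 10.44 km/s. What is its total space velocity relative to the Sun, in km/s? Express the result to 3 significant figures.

13.2 km/s

d = 1/p = 1/0.1950″ = 5.1282 pc.
μ = 331.7 mas/yr = 0.3317 ″/yr.
v_t = 4.740 μ d = 4.740 × 0.3317 × 5.1282 = 8.0629 km/s.
v = √(v_r² + v_t²) = √(10.44² + 8.0629²) = √174.004 = 13.191 km/s.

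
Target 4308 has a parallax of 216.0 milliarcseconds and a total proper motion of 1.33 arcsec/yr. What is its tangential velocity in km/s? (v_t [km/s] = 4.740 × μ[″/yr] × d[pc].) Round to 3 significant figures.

d = 1/p = 1/0.2160″ = 4.6296 pc.
v_t = 4.74 × μ × d = 4.74 × 1.33 × 4.6296 = 29.186 km/s.

29.2 km/s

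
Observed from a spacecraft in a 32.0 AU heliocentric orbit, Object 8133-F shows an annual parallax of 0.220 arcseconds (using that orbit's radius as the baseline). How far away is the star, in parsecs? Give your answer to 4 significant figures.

With baseline B (in AU) and parallax p (in arcsec), d = B/p parsecs.
d = 32.0 / 0.220 = 145.45 pc.

145.5 pc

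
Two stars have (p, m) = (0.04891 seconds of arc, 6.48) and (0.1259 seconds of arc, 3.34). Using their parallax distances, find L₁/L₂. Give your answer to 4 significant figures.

d₁ = 1/p₁ = 1/0.04891″ = 20.446 pc; d₂ = 1/p₂ = 1/0.1259″ = 7.9428 pc.
M₁ = m₁ − 5 log₁₀ d₁ + 5 = 6.48 − 6.5530 + 5 = 4.9270.
M₂ = 3.34 − 4.4999 + 5 = 3.8401.
L₁/L₂ = 10^(0.4(M₂ − M₁)) = 10^(0.4 × (-1.0869)) = 10^(-0.43476) = 0.36749.

L₁/L₂ = 0.3675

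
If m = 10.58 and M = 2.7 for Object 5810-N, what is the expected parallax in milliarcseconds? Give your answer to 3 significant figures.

m − M = 10.58 − 2.7 = 7.88.
d = 10^((m−M)/5 + 1) = 10^2.576 = 376.7 pc.
p = 1/d = 1/376.7 = 0.0026546 arcsec = 2.6546 mas.

2.65 mas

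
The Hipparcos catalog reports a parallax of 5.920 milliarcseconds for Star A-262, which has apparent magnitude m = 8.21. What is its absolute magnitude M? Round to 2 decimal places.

d = 1/p = 1/0.005920″ = 168.92 pc.
m − M = 5 log₁₀(168.92) − 5 = 11.1384 − 5 = 6.1384.
M = m − (m − M) = 8.21 − 6.1384 = 2.07.

M = 2.07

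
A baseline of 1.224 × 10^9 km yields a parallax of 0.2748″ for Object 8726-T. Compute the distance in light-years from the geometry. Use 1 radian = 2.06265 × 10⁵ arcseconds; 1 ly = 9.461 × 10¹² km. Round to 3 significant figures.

θ = 0.2748″ = 0.2748/206265 = 1.3323 × 10^-6 rad.
d = B/θ = (1.224 × 10^9) / (1.3323 × 10^-6) = 9.1871 × 10^14 km = (9.1871 × 10^14) / (9.461 × 10^12) ly = 97.105 ly.

97.1 ly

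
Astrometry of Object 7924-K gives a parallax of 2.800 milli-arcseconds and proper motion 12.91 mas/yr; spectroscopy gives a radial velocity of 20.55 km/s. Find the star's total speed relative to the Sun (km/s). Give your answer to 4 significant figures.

30.00 km/s

d = 1/p = 1/0.002800″ = 357.14 pc.
μ = 12.91 mas/yr = 0.01291 ″/yr.
v_t = 4.740 μ d = 4.740 × 0.01291 × 357.14 = 21.855 km/s.
v = √(v_r² + v_t²) = √(20.55² + 21.855²) = √899.944 = 29.999 km/s.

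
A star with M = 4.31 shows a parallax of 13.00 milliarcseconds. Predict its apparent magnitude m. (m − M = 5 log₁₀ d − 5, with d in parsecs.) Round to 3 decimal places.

d = 1/p = 1/0.01300″ = 76.923 pc.
m − M = 5 log₁₀ d − 5 = 5 log₁₀(76.923) − 5 = 9.4303 − 5 = 4.4303.
m = M + (m − M) = 4.31 + 4.4303 = 8.740.

m = 8.740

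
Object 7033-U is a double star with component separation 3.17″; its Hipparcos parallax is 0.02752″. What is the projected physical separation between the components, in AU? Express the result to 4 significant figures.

115.2 AU

d = 1/p = 1/0.02752″ = 36.337 pc.
At distance d (pc), an angle of θ arcsec spans θ·d AU: s = 3.17 × 36.337 = 115.19 AU.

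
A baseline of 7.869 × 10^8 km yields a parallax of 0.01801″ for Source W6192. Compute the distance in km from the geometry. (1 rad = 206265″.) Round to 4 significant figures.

9.012 × 10^15 km

θ = 0.01801″ = 0.01801/206265 = 8.7315 × 10^-8 rad.
d = B/θ = (7.869 × 10^8) / (8.7315 × 10^-8) = 9.0122 × 10^15 km.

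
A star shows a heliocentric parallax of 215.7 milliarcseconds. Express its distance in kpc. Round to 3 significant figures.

0.00464 kpc

p = 215.7 milliarcseconds = 0.2157 arcsec.
d = 1/p = 1/0.2157 = 4.6361 pc.
= 0.0046361 kpc.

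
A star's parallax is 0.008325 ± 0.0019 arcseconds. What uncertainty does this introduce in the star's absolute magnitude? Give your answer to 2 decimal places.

M = m − 5 log₁₀ d + 5 = m + 5 log₁₀ p + 5, so ∂M/∂p = 5/(p ln 10).
σ_M = (5/ln 10) · (σ_p/p) = 2.1715 × 0.0019/0.008325 = 2.1715 × 0.22823 = 0.4956.

σ_M = 0.50 mag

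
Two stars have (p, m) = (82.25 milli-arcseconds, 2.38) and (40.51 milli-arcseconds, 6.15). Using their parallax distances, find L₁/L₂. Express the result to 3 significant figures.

d₁ = 1/p₁ = 1/0.08225″ = 12.158 pc; d₂ = 1/p₂ = 1/0.04051″ = 24.685 pc.
M₁ = m₁ − 5 log₁₀ d₁ + 5 = 2.38 − 5.4243 + 5 = 1.9557.
M₂ = 6.15 − 6.9622 + 5 = 4.1878.
L₁/L₂ = 10^(0.4(M₂ − M₁)) = 10^(0.4 × 2.2321) = 10^0.89284 = 7.8134.

L₁/L₂ = 7.81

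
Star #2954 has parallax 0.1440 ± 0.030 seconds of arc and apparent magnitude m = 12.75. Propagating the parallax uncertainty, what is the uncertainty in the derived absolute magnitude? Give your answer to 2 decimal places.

M = m − 5 log₁₀ d + 5 = m + 5 log₁₀ p + 5, so ∂M/∂p = 5/(p ln 10).
σ_M = (5/ln 10) · (σ_p/p) = 2.1715 × 0.030/0.1440 = 2.1715 × 0.20833 = 0.45239.

σ_M = 0.45 mag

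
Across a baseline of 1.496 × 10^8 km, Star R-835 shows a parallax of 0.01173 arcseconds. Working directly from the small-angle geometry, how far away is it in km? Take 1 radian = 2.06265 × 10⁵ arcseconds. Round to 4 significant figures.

2.631 × 10^15 km

θ = 0.01173″ = 0.01173/206265 = 5.6869 × 10^-8 rad.
d = B/θ = (1.496 × 10^8) / (5.6869 × 10^-8) = 2.6306 × 10^15 km.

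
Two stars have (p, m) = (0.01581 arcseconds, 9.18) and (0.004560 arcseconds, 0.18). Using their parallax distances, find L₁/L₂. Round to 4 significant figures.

d₁ = 1/p₁ = 1/0.01581″ = 63.251 pc; d₂ = 1/p₂ = 1/0.004560″ = 219.3 pc.
M₁ = m₁ − 5 log₁₀ d₁ + 5 = 9.18 − 9.0053 + 5 = 5.1747.
M₂ = 0.18 − 11.7052 + 5 = -6.5252.
L₁/L₂ = 10^(0.4(M₂ − M₁)) = 10^(0.4 × (-11.6999)) = 10^(-4.67996) = 0.000020895.

L₁/L₂ = 2.090 × 10^-5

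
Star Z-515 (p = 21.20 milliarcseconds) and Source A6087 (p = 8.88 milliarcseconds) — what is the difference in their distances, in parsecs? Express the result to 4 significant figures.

65.44 pc

d_A = 1/0.02120″ = 47.17 pc; d_B = 1/0.008880″ = 112.61 pc.
|d_B − d_A| = |112.61 − 47.17| = 65.44 pc.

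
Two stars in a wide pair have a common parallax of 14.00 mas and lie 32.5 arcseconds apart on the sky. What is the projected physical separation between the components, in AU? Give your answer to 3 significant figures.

2320 AU

d = 1/p = 1/0.01400″ = 71.429 pc.
At distance d (pc), an angle of θ arcsec spans θ·d AU: s = 32.5 × 71.429 = 2321.4 AU.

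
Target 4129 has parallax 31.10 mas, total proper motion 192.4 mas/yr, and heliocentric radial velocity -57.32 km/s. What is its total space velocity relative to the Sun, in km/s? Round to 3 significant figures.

d = 1/p = 1/0.03110″ = 32.154 pc.
μ = 192.4 mas/yr = 0.1924 ″/yr.
v_t = 4.740 μ d = 4.740 × 0.1924 × 32.154 = 29.324 km/s.
v = √(v_r² + v_t²) = √((-57.32)² + 29.324²) = √4145.48 = 64.385 km/s.

64.4 km/s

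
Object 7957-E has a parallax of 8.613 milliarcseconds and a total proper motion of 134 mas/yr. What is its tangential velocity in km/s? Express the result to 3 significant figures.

d = 1/p = 1/0.008613″ = 116.1 pc.
μ = 134 mas/yr = 0.134 ″/yr.
v_t = 4.74 × μ × d = 4.74 × 0.134 × 116.1 = 73.742 km/s.

73.7 km/s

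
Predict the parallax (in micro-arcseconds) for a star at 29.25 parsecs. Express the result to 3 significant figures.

p = 1/d = 1/29.25 = 0.034188 arcsec.
= 0.034188 × 10⁶ = 34188 μas.

34200 μas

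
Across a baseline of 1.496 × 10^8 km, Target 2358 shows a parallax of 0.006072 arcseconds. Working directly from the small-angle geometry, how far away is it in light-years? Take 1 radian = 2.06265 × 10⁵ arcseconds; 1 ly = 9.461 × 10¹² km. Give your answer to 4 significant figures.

θ = 0.006072″ = 0.006072/206265 = 2.9438 × 10^-8 rad.
d = B/θ = (1.496 × 10^8) / (2.9438 × 10^-8) = 5.0819 × 10^15 km = (5.0819 × 10^15) / (9.461 × 10^12) ly = 537.14 ly.

537.1 ly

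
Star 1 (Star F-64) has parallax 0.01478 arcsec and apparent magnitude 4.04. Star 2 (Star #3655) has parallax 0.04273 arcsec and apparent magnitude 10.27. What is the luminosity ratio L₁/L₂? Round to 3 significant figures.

L₁/L₂ = 2590

d₁ = 1/p₁ = 1/0.01478″ = 67.659 pc; d₂ = 1/p₂ = 1/0.04273″ = 23.403 pc.
M₁ = m₁ − 5 log₁₀ d₁ + 5 = 4.04 − 9.1516 + 5 = -0.1116.
M₂ = 10.27 − 6.8464 + 5 = 8.4236.
L₁/L₂ = 10^(0.4(M₂ − M₁)) = 10^(0.4 × 8.5352) = 10^3.41408 = 2594.7.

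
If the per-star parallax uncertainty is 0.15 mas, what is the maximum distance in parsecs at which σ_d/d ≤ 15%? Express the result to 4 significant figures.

σ_d/d = σ_p/p, so the condition is σ_p/p ≤ 0.15, i.e. p ≥ σ_p/0.15.
p_min = 0.15/0.15 = 1 mas = 0.001 arcsec.
d_max = 1/p_min = 1/0.001 = 1000 pc.

1000 pc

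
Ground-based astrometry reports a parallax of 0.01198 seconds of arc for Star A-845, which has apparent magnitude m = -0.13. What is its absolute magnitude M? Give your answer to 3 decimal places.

d = 1/p = 1/0.01198″ = 83.472 pc.
m − M = 5 log₁₀(83.472) − 5 = 9.6077 − 5 = 4.6077.
M = m − (m − M) = -0.13 − 4.6077 = -4.738.

M = -4.738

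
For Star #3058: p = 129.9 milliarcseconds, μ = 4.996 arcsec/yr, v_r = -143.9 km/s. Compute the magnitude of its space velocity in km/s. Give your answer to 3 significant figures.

d = 1/p = 1/0.1299″ = 7.6982 pc.
v_t = 4.740 μ d = 4.740 × 4.996 × 7.6982 = 182.3 km/s.
v = √(v_r² + v_t²) = √((-143.9)² + 182.3²) = √53940.5 = 232.25 km/s.

232 km/s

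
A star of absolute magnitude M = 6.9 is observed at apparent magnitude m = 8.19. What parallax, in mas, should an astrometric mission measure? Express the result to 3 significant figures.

55.2 mas

m − M = 8.19 − 6.9 = 1.29.
d = 10^((m−M)/5 + 1) = 10^1.258 = 18.113 pc.
p = 1/d = 1/18.113 = 0.055209 arcsec = 55.209 mas.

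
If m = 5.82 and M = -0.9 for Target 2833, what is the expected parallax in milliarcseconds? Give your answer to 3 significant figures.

4.53 mas

m − M = 5.82 − (-0.9) = 6.72.
d = 10^((m−M)/5 + 1) = 10^2.344 = 220.8 pc.
p = 1/d = 1/220.8 = 0.004529 arcsec = 4.529 mas.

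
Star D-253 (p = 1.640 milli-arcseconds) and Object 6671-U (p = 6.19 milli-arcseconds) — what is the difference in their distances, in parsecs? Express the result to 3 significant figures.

448 pc

d_A = 1/0.001640″ = 609.76 pc; d_B = 1/0.006190″ = 161.55 pc.
|d_B − d_A| = |161.55 − 609.76| = 448.21 pc.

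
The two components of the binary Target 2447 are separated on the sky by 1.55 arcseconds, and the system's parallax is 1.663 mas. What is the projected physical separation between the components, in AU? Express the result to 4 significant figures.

932.1 AU

d = 1/p = 1/0.001663″ = 601.32 pc.
At distance d (pc), an angle of θ arcsec spans θ·d AU: s = 1.55 × 601.32 = 932.05 AU.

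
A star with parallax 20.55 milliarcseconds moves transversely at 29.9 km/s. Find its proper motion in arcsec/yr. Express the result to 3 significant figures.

0.130 arcsec/yr

d = 1/p = 1/0.02055″ = 48.662 pc.
μ = v_t / (4.74 d) = 29.9 / (4.74 × 48.662) = 29.9 / 230.66 = 0.12963 ″/yr.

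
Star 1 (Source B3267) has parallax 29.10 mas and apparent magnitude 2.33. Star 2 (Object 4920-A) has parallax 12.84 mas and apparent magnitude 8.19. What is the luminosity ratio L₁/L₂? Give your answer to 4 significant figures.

d₁ = 1/p₁ = 1/0.02910″ = 34.364 pc; d₂ = 1/p₂ = 1/0.01284″ = 77.882 pc.
M₁ = m₁ − 5 log₁₀ d₁ + 5 = 2.33 − 7.6805 + 5 = -0.3505.
M₂ = 8.19 − 9.4572 + 5 = 3.7328.
L₁/L₂ = 10^(0.4(M₂ − M₁)) = 10^(0.4 × 4.0833) = 10^1.63332 = 42.985.

L₁/L₂ = 42.99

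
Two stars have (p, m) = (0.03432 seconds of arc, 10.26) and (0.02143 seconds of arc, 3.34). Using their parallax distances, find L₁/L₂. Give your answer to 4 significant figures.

d₁ = 1/p₁ = 1/0.03432″ = 29.138 pc; d₂ = 1/p₂ = 1/0.02143″ = 46.664 pc.
M₁ = m₁ − 5 log₁₀ d₁ + 5 = 10.26 − 7.3223 + 5 = 7.9377.
M₂ = 3.34 − 8.3449 + 5 = -0.0049.
L₁/L₂ = 10^(0.4(M₂ − M₁)) = 10^(0.4 × (-7.9426)) = 10^(-3.17704) = 0.00066521.

L₁/L₂ = 0.0006652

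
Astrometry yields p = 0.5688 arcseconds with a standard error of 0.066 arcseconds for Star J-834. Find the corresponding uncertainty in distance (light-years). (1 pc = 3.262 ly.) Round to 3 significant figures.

0.665 ly

d = 1/p, so σ_d = σ_p / p².
σ_d = 0.0660 / (0.5688)² = 0.0660 / 0.32353 = 0.204 pc = 0.204 × 3.262 ly = 0.66545 ly.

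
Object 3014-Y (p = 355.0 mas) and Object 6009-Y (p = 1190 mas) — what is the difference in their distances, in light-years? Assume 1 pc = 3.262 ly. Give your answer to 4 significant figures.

6.448 ly

d_A = 1/0.3550″ = 2.8169 pc; d_B = 1/1.190″ = 0.84034 pc.
|d_B − d_A| = |0.84034 − 2.8169| = 1.9766 pc = 1.9766 × 3.262 ly = 6.4477 ly.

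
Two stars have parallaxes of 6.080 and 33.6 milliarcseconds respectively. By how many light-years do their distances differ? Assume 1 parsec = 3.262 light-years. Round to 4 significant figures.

439.4 ly

d_A = 1/0.006080″ = 164.47 pc; d_B = 1/0.03360″ = 29.762 pc.
|d_B − d_A| = |29.762 − 164.47| = 134.71 pc = 134.71 × 3.262 ly = 439.42 ly.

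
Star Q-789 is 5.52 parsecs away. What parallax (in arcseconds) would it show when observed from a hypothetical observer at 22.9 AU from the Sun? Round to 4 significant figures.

p (arcsec) = B (AU) / d (pc).
p = 22.9 / 5.52 = 4.1486 arcsec.

4.149 arcsec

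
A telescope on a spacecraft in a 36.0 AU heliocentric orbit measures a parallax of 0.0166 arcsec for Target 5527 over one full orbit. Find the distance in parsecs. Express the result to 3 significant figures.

2170 pc

With baseline B (in AU) and parallax p (in arcsec), d = B/p parsecs.
d = 36.0 / 0.0166 = 2168.7 pc.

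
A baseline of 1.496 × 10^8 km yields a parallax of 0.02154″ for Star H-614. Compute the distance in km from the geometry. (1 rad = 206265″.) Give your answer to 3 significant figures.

θ = 0.02154″ = 0.02154/206265 = 1.0443 × 10^-7 rad.
d = B/θ = (1.496 × 10^8) / (1.0443 × 10^-7) = 1.4325 × 10^15 km.

1.43 × 10^15 km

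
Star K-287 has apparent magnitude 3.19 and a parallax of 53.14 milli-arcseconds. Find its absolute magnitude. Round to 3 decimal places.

M = 1.817

d = 1/p = 1/0.05314″ = 18.818 pc.
m − M = 5 log₁₀(18.818) − 5 = 6.3729 − 5 = 1.3729.
M = m − (m − M) = 3.19 − 1.3729 = 1.817.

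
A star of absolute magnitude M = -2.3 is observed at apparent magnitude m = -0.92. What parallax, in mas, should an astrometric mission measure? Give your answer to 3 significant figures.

53.0 mas

m − M = -0.92 − (-2.3) = 1.38.
d = 10^((m−M)/5 + 1) = 10^1.276 = 18.88 pc.
p = 1/d = 1/18.88 = 0.052966 arcsec = 52.966 mas.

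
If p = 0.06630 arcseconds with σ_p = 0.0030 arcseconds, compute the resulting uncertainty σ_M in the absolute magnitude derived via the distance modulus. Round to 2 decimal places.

σ_M = 0.10 mag

M = m − 5 log₁₀ d + 5 = m + 5 log₁₀ p + 5, so ∂M/∂p = 5/(p ln 10).
σ_M = (5/ln 10) · (σ_p/p) = 2.1715 × 0.0030/0.06630 = 2.1715 × 0.045249 = 0.098258.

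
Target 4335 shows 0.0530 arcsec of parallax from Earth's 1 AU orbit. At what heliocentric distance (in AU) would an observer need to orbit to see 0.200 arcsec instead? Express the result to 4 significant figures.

Parallax scales linearly with baseline: p ∝ B, so B = p_target / p_Earth × 1 AU.
B = 0.200 / 0.0530 = 3.7736 AU.

3.774 AU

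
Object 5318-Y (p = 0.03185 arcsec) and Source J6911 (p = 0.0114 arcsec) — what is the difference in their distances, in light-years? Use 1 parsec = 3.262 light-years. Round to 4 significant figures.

d_A = 1/0.03185″ = 31.397 pc; d_B = 1/0.01140″ = 87.719 pc.
|d_B − d_A| = |87.719 − 31.397| = 56.322 pc = 56.322 × 3.262 ly = 183.72 ly.

183.7 ly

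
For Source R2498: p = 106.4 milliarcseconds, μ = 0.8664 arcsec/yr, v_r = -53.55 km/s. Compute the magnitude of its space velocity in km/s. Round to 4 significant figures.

d = 1/p = 1/0.1064″ = 9.3985 pc.
v_t = 4.740 μ d = 4.740 × 0.8664 × 9.3985 = 38.597 km/s.
v = √(v_r² + v_t²) = √((-53.55)² + 38.597²) = √4357.33 = 66.01 km/s.

66.01 km/s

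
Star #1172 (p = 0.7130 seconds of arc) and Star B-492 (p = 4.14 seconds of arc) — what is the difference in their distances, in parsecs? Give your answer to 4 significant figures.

1.161 pc

d_A = 1/0.7130″ = 1.4025 pc; d_B = 1/4.140″ = 0.24155 pc.
|d_B − d_A| = |0.24155 − 1.4025| = 1.161 pc.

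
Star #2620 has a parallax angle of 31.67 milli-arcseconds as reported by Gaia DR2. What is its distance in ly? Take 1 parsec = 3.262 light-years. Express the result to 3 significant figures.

p = 31.67 milli-arcseconds = 0.03167 arcsec.
d = 1/p = 1/0.03167 = 31.576 pc.
In light-years: 31.576 × 3.262 = 103 ly.

103 ly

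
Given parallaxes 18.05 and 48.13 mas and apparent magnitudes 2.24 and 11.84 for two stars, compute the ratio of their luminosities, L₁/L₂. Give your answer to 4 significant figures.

d₁ = 1/p₁ = 1/0.01805″ = 55.402 pc; d₂ = 1/p₂ = 1/0.04813″ = 20.777 pc.
M₁ = m₁ − 5 log₁₀ d₁ + 5 = 2.24 − 8.7176 + 5 = -1.4776.
M₂ = 11.84 − 6.5879 + 5 = 10.2521.
L₁/L₂ = 10^(0.4(M₂ − M₁)) = 10^(0.4 × 11.7297) = 10^4.69188 = 49190.

L₁/L₂ = 49190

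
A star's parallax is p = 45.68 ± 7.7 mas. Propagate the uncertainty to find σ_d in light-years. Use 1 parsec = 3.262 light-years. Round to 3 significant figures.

d = 1/p, so σ_d = σ_p / p².
σ_d = 0.00770 / (0.04568)² = 0.00770 / 0.0020867 = 3.69 pc = 3.69 × 3.262 ly = 12.037 ly.

12.0 ly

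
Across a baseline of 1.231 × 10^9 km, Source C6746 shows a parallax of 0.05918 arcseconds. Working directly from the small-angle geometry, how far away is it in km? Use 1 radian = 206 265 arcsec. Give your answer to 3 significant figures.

θ = 0.05918″ = 0.05918/206265 = 2.8691 × 10^-7 rad.
d = B/θ = (1.231 × 10^9) / (2.8691 × 10^-7) = 4.2905 × 10^15 km.

4.29 × 10^15 km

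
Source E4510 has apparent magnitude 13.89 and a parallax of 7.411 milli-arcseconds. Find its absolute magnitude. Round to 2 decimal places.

d = 1/p = 1/0.007411″ = 134.93 pc.
m − M = 5 log₁₀(134.93) − 5 = 10.6505 − 5 = 5.6505.
M = m − (m − M) = 13.89 − 5.6505 = 8.24.

M = 8.24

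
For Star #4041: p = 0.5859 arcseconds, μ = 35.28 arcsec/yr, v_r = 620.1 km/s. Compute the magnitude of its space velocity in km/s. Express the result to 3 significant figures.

d = 1/p = 1/0.5859″ = 1.7068 pc.
v_t = 4.740 μ d = 4.740 × 35.28 × 1.7068 = 285.42 km/s.
v = √(v_r² + v_t²) = √(620.1² + 285.42²) = √465989 = 682.63 km/s.

683 km/s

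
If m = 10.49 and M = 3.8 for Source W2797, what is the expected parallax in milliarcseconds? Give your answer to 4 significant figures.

4.592 mas

m − M = 10.49 − 3.8 = 6.69.
d = 10^((m−M)/5 + 1) = 10^2.338 = 217.77 pc.
p = 1/d = 1/217.77 = 0.004592 arcsec = 4.592 mas.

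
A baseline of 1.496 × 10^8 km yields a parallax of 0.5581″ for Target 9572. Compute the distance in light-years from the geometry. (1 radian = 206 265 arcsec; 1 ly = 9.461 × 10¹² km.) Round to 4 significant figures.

θ = 0.5581″ = 0.5581/206265 = 2.7057 × 10^-6 rad.
d = B/θ = (1.496 × 10^8) / (2.7057 × 10^-6) = 5.5291 × 10^13 km = (5.5291 × 10^13) / (9.461 × 10^12) ly = 5.8441 ly.

5.844 ly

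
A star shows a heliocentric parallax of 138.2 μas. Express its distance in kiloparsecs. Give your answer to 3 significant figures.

p = 138.2 μas = 0.0001382 arcsec.
d = 1/p = 1/0.0001382 = 7235.9 pc.
= 7.2359 kpc.

7.24 kpc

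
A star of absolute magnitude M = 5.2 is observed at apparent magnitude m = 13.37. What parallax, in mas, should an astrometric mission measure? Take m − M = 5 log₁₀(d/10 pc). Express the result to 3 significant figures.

2.32 mas

m − M = 13.37 − 5.2 = 8.17.
d = 10^((m−M)/5 + 1) = 10^2.634 = 430.53 pc.
p = 1/d = 1/430.53 = 0.0023227 arcsec = 2.3227 mas.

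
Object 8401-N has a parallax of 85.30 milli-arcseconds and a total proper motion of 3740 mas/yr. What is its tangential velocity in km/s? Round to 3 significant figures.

d = 1/p = 1/0.08530″ = 11.723 pc.
μ = 3740 mas/yr = 3.74 ″/yr.
v_t = 4.74 × μ × d = 4.74 × 3.74 × 11.723 = 207.82 km/s.

208 km/s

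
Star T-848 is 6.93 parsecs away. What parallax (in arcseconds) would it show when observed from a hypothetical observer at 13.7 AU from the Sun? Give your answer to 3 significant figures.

1.98 arcsec

p (arcsec) = B (AU) / d (pc).
p = 13.7 / 6.93 = 1.9769 arcsec.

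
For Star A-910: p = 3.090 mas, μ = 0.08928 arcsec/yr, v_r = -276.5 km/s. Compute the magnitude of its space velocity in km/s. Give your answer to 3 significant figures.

d = 1/p = 1/0.003090″ = 323.62 pc.
v_t = 4.740 μ d = 4.740 × 0.08928 × 323.62 = 136.95 km/s.
v = √(v_r² + v_t²) = √((-276.5)² + 136.95²) = √95207.6 = 308.56 km/s.

309 km/s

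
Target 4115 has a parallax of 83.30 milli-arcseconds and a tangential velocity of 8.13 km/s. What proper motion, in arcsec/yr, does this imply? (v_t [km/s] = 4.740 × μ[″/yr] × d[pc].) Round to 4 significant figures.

d = 1/p = 1/0.08330″ = 12.005 pc.
μ = v_t / (4.74 d) = 8.13 / (4.74 × 12.005) = 8.13 / 56.904 = 0.14287 ″/yr.

0.1429 arcsec/yr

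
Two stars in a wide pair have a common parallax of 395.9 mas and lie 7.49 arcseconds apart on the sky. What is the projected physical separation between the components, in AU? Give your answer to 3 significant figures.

18.9 AU

d = 1/p = 1/0.3959″ = 2.5259 pc.
At distance d (pc), an angle of θ arcsec spans θ·d AU: s = 7.49 × 2.5259 = 18.919 AU.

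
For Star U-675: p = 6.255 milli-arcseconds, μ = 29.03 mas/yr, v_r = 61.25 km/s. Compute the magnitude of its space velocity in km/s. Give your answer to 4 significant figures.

65.08 km/s

d = 1/p = 1/0.006255″ = 159.87 pc.
μ = 29.03 mas/yr = 0.02903 ″/yr.
v_t = 4.740 μ d = 4.740 × 0.02903 × 159.87 = 21.998 km/s.
v = √(v_r² + v_t²) = √(61.25² + 21.998²) = √4235.47 = 65.08 km/s.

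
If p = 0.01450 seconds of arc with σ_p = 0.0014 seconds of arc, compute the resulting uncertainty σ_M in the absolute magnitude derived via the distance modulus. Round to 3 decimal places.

σ_M = 0.210 mag

M = m − 5 log₁₀ d + 5 = m + 5 log₁₀ p + 5, so ∂M/∂p = 5/(p ln 10).
σ_M = (5/ln 10) · (σ_p/p) = 2.1715 × 0.0014/0.01450 = 2.1715 × 0.096552 = 0.20966.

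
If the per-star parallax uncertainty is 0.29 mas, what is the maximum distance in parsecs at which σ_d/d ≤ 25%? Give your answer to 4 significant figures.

862.1 pc

σ_d/d = σ_p/p, so the condition is σ_p/p ≤ 0.25, i.e. p ≥ σ_p/0.25.
p_min = 0.29/0.25 = 1.16 mas = 0.00116 arcsec.
d_max = 1/p_min = 1/0.00116 = 862.07 pc.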